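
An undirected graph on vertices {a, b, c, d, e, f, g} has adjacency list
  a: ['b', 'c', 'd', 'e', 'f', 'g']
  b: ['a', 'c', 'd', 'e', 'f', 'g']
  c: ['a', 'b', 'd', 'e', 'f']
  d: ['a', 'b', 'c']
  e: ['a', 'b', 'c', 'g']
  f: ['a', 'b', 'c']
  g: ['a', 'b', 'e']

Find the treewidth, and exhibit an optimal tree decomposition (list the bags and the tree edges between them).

The largest bag has 4 vertices, giving width 3; this decomposition certifies tw(G) ≤ 3. On the other hand G contains the 4-clique {a, b, e, g}. A clique must lie in a single bag of any decomposition, so no decomposition can have width below 3. The upper and lower bounds meet at 3, so that is the treewidth.

Treewidth 3.
One such decomposition:
Bags: B1 = {a, b, c, e}  B2 = {a, b, c, d}  B3 = {a, b, e, g}  B4 = {a, b, c, f}
Tree: B1–B2, B1–B3, B2–B4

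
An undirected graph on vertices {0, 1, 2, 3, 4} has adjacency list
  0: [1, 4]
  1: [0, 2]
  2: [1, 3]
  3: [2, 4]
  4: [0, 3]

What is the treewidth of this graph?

A width-2 tree decomposition is:
Bags: B1 = {2, 3, 4}  B2 = {0, 2, 4}  B3 = {0, 1, 2}
Tree: B1–B2, B2–B3
Each bag holds 3 vertices, so the decomposition has width 2, which upper-bounds the treewidth. Since 2–3–4–0–1–2 is a cycle in G, G is not acyclic. Forests are exactly the graphs of treewidth ≤ 1, so tw(G) ≥ 2. Therefore the treewidth is 2.

2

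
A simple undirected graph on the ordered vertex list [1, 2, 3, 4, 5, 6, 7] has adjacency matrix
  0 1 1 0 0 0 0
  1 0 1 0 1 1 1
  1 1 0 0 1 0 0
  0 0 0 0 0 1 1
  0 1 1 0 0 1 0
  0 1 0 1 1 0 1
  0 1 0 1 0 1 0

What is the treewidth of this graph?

2

A width-2 tree decomposition is:
Bags: B1 = {2, 6, 7}  B2 = {2, 5, 6}  B3 = {4, 6, 7}  B4 = {2, 3, 5}  B5 = {1, 2, 3}
Tree: B1–B2, B1–B3, B2–B4, B4–B5
Every bag has size at most 3, so the width is 3 − 1 = 2 and tw(G) ≤ 2. For the lower bound, the 3 vertices {1, 2, 3} are pairwise adjacent, and any tree decomposition puts a clique entirely inside one bag — forcing width ≥ 2. Hence tw(G) = 2 exactly.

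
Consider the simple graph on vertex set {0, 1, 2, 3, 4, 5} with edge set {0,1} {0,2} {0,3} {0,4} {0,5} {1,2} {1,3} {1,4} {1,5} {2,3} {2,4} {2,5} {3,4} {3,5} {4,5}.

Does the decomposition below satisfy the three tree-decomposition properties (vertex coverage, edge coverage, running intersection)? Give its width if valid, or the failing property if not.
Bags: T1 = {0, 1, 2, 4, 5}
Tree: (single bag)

A tree decomposition must satisfy three properties: every vertex lies in some bag; for every edge, both endpoints lie together in some bag; and for every vertex, the bags containing it form a connected subtree. Here vertex 3 appears in no bag, so the decomposition is invalid.

No — vertex 3 appears in no bag.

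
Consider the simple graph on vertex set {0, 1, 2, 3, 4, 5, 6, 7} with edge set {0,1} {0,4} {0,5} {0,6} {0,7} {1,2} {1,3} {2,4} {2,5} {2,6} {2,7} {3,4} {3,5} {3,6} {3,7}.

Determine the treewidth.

3

A width-3 tree decomposition is:
Bags: B1 = {0, 2, 3, 7}  B2 = {0, 1, 2, 3}  B3 = {0, 2, 3, 5}  B4 = {0, 2, 3, 4}  B5 = {0, 2, 3, 6}
Tree: B1–B2, B2–B3, B3–B4, B4–B5
Every bag has size at most 4, so the width is 4 − 1 = 3 and tw(G) ≤ 3. For the lower bound: the 4 vertex sets {2,7}, {0,1}, {3}, {5} are disjoint, each induces a connected subgraph, and every pair is joined by at least one edge of G. Contracting each set to a single vertex therefore yields K_{4} as a minor, and since treewidth is minor-monotone, tw(G) ≥ tw(K_{4}) = 3. Combining the bounds, tw(G) = 3.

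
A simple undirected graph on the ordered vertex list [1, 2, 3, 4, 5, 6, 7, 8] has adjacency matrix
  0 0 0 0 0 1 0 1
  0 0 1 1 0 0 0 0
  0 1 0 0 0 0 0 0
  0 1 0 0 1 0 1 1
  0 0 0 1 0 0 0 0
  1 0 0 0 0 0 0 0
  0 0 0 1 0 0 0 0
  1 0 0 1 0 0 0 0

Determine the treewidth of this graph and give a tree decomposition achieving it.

Treewidth 1.
Bags: B1 = {4, 8}  B2 = {2, 4}  B3 = {1, 8}  B4 = {4, 7}  B5 = {4, 5}  B6 = {1, 6}  B7 = {2, 3}
Tree: B1–B2, B1–B3, B2–B4, B4–B5, B3–B6, B2–B7

The largest bag has 2 vertices, giving width 1; this decomposition certifies tw(G) ≤ 1. G has an edge, so its treewidth is at least 1. Combining the bounds, tw(G) = 1.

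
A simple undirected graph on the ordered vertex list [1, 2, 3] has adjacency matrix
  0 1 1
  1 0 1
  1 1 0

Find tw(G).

A width-2 tree decomposition is:
Bags: B1 = {1, 2, 3}
Tree: (single bag)
A single bag containing all 3 vertices is trivially a valid decomposition of width 2. Conversely, {1, 2, 3} is a clique of size 3, and the vertices of any clique must share a bag in every tree decomposition; so some bag has ≥ 3 vertices and tw(G) ≥ 2. The upper and lower bounds meet at 2, so that is the treewidth.

2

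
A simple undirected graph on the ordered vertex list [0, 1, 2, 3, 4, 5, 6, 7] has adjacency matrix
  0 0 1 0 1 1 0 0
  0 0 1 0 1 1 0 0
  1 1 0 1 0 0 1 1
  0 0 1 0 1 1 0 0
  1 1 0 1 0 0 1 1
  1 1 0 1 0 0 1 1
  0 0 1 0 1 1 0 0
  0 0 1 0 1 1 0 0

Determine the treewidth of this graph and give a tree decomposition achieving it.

The largest bag has 4 vertices, giving width 3; this decomposition certifies tw(G) ≤ 3. For the lower bound: the 4 vertex sets {2,7}, {4,6}, {5}, {1} are disjoint, each induces a connected subgraph, and every pair is joined by at least one edge of G. Contracting each set to a single vertex therefore yields K_{4} as a minor, and since treewidth is minor-monotone, tw(G) ≥ tw(K_{4}) = 3. The upper and lower bounds meet at 3, so that is the treewidth.

Treewidth 3.
One optimal decomposition is:
Bags: B1 = {2, 4, 5, 7}  B2 = {2, 4, 5, 6}  B3 = {1, 2, 4, 5}  B4 = {0, 2, 4, 5}  B5 = {2, 3, 4, 5}
Tree: B1–B2, B2–B3, B3–B4, B4–B5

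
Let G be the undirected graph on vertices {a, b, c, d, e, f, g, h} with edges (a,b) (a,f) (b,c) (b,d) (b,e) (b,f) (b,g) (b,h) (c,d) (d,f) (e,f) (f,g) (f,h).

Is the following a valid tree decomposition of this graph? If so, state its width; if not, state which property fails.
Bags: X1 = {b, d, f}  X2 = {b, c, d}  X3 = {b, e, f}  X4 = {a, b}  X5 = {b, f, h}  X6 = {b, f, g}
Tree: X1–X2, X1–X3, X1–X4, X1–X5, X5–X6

No — edge (f,a) lies in no bag.

A tree decomposition must satisfy three properties: every vertex lies in some bag; for every edge, both endpoints lie together in some bag; and for every vertex, the bags containing it form a connected subtree. Here edge (f,a) lies in no bag, so the decomposition is invalid.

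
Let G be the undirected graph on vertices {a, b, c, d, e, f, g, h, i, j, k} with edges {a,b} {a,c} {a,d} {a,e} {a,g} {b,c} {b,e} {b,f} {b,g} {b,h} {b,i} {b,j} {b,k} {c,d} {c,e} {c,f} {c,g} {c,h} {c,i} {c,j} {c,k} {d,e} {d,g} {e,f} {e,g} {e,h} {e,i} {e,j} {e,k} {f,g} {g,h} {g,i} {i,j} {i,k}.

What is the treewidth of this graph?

4

A width-4 tree decomposition is:
Bags: B1 = {b, c, e, i, k}  B2 = {b, c, e, g, i}  B3 = {a, b, c, e, g}  B4 = {b, c, e, i, j}  B5 = {b, c, e, f, g}  B6 = {b, c, e, g, h}  B7 = {a, c, d, e, g}
Tree: B1–B2, B2–B3, B1–B4, B2–B5, B5–B6, B3–B7
The largest bag has 5 vertices, giving width 4; this decomposition certifies tw(G) ≤ 4. On the other hand G contains the 5-clique {a, c, d, e, g}. A clique must lie in a single bag of any decomposition, so no decomposition can have width below 4. The upper and lower bounds meet at 4, so that is the treewidth.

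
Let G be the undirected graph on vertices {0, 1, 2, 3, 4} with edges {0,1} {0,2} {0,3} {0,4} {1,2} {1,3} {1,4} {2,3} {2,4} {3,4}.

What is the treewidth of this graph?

A width-4 tree decomposition is:
Bags: B1 = {0, 1, 2, 3, 4}
Tree: (single bag)
A single bag containing all 5 vertices is trivially a valid decomposition of width 4. On the other hand G contains the 5-clique {0, 1, 2, 3, 4}. A clique must lie in a single bag of any decomposition, so no decomposition can have width below 4. Therefore the treewidth is 4.

4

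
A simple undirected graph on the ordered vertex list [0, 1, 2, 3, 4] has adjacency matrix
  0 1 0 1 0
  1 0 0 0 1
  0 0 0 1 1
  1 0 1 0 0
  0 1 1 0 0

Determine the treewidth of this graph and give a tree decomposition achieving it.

Each bag holds 3 vertices, so the decomposition has width 2, which upper-bounds the treewidth. Since 1–4–2–3–0–1 is a cycle in G, G is not acyclic. Forests are exactly the graphs of treewidth ≤ 1, so tw(G) ≥ 2. Hence tw(G) = 2 exactly.

Treewidth 2.
Bags: B1 = {1, 2, 4}  B2 = {1, 2, 3}  B3 = {0, 1, 3}
Tree: B1–B2, B2–B3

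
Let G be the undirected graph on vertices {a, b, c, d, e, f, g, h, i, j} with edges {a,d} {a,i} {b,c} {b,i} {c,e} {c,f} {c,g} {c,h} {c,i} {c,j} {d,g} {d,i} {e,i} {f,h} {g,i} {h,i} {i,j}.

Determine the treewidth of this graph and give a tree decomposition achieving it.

Treewidth 2.
Bags: B1 = {c, h, i}  B2 = {c, i, j}  B3 = {c, g, i}  B4 = {c, e, i}  B5 = {d, g, i}  B6 = {b, c, i}  B7 = {a, d, i}  B8 = {c, f, h}
Tree: B1–B2, B1–B3, B2–B4, B3–B5, B2–B6, B5–B7, B1–B8

Each bag holds 3 vertices, so the decomposition has width 2, which upper-bounds the treewidth. For the lower bound, the 3 vertices {c, f, h} are pairwise adjacent, and any tree decomposition puts a clique entirely inside one bag — forcing width ≥ 2. The upper and lower bounds meet at 2, so that is the treewidth.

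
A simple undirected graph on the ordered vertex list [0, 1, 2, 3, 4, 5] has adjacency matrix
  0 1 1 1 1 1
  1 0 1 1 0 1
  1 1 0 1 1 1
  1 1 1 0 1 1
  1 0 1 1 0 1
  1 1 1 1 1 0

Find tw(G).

A width-4 tree decomposition is:
Bags: B1 = {0, 2, 3, 4, 5}  B2 = {0, 1, 2, 3, 5}
Tree: B1–B2
Every bag has size at most 5, so the width is 5 − 1 = 4 and tw(G) ≤ 4. On the other hand G contains the 5-clique {0, 1, 2, 3, 5}. A clique must lie in a single bag of any decomposition, so no decomposition can have width below 4. Therefore the treewidth is 4.

4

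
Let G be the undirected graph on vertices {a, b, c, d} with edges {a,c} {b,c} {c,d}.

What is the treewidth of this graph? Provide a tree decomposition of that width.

Treewidth 1.
Bags: B1 = {b, c}  B2 = {c, d}  B3 = {a, c}
Tree: B1–B2, B1–B3

Every bag has size at most 2, so the width is 2 − 1 = 1 and tw(G) ≤ 1. G has an edge, so its treewidth is at least 1. Hence tw(G) = 1 exactly.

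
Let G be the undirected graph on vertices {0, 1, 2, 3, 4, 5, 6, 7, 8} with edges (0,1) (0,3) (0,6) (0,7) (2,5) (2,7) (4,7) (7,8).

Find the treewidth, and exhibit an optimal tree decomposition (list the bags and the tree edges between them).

Treewidth 1.
Bags: B1 = {2, 7}  B2 = {0, 7}  B3 = {0, 6}  B4 = {2, 5}  B5 = {7, 8}  B6 = {0, 3}  B7 = {0, 1}  B8 = {4, 7}
Tree: B1–B2, B2–B3, B1–B4, B2–B5, B3–B6, B3–B7, B1–B8

Every bag has size at most 2, so the width is 2 − 1 = 1 and tw(G) ≤ 1. G has an edge, so its treewidth is at least 1. Combining the bounds, tw(G) = 1.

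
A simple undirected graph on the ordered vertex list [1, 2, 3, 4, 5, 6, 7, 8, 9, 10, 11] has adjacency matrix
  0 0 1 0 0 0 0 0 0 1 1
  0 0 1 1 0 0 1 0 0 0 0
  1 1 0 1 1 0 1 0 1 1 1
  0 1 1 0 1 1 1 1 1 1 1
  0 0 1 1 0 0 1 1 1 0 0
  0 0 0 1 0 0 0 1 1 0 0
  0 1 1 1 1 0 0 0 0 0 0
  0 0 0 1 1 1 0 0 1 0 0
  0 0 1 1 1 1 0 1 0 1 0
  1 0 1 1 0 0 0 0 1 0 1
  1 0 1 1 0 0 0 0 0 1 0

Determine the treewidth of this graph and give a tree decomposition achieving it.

Treewidth 3.
One optimal decomposition is:
Bags: B1 = {3, 4, 5, 7}  B2 = {3, 4, 5, 9}  B3 = {4, 5, 8, 9}  B4 = {3, 4, 9, 10}  B5 = {4, 6, 8, 9}  B6 = {2, 3, 4, 7}  B7 = {3, 4, 10, 11}  B8 = {1, 3, 10, 11}
Tree: B1–B2, B2–B3, B2–B4, B3–B5, B1–B6, B4–B7, B7–B8

The largest bag has 4 vertices, giving width 3; this decomposition certifies tw(G) ≤ 3. On the other hand G contains the 4-clique {1, 3, 10, 11}. A clique must lie in a single bag of any decomposition, so no decomposition can have width below 3. The upper and lower bounds meet at 3, so that is the treewidth.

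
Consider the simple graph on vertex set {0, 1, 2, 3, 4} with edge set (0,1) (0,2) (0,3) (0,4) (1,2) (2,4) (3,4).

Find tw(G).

A width-2 tree decomposition is:
Bags: B1 = {0, 2, 4}  B2 = {0, 3, 4}  B3 = {0, 1, 2}
Tree: B1–B2, B1–B3
Each bag holds 3 vertices, so the decomposition has width 2, which upper-bounds the treewidth. On the other hand G contains the 3-clique {0, 1, 2}. A clique must lie in a single bag of any decomposition, so no decomposition can have width below 2. The upper and lower bounds meet at 2, so that is the treewidth.

2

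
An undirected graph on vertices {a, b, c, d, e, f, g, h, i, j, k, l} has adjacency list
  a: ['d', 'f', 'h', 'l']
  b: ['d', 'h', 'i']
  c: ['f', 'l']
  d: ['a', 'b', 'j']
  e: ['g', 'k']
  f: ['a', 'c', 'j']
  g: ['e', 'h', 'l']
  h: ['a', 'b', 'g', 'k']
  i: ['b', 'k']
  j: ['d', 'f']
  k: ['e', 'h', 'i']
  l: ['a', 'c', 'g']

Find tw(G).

A width-3 tree decomposition is:
Bags: B1 = {e, g, i, k}  B2 = {g, h, i, k}  B3 = {b, g, h, i}  B4 = {b, g, h, l}  B5 = {a, b, h, l}  B6 = {a, b, d, l}  B7 = {a, c, d, l}  B8 = {a, c, d, f}  B9 = {c, d, f, j}
Tree: B1–B2, B2–B3, B3–B4, B4–B5, B5–B6, B6–B7, B7–B8, B8–B9
Every bag has size at most 4, so the width is 4 − 1 = 3 and tw(G) ≤ 3. For the lower bound: the 4 vertex sets {e,i,k}, {g}, {h}, {a,b,d,l} are disjoint, each induces a connected subgraph, and every pair is joined by at least one edge of G. Contracting each set to a single vertex therefore yields K_{4} as a minor, and since treewidth is minor-monotone, tw(G) ≥ tw(K_{4}) = 3. Hence tw(G) = 3 exactly.

3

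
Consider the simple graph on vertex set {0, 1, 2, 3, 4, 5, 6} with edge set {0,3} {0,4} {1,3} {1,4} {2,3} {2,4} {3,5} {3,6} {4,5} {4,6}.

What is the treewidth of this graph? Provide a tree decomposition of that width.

Treewidth 2.
One optimal decomposition is:
Bags: B1 = {2, 3, 4}  B2 = {1, 3, 4}  B3 = {0, 3, 4}  B4 = {3, 4, 5}  B5 = {3, 4, 6}
Tree: B1–B2, B2–B3, B3–B4, B4–B5

Each bag holds 3 vertices, so the decomposition has width 2, which upper-bounds the treewidth. The edges 4–2–3–1–4 form a cycle, so G is not a tree and its treewidth is at least 2. Therefore the treewidth is 2.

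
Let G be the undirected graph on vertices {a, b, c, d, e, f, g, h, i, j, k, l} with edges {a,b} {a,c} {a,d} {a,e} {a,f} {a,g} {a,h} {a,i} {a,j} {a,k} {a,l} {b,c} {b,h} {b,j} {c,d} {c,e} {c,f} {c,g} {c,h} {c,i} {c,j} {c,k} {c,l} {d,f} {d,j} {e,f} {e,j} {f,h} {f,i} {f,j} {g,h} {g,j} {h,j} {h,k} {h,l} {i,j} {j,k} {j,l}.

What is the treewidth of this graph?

A width-4 tree decomposition is:
Bags: B1 = {a, c, h, j, l}  B2 = {a, c, f, h, j}  B3 = {a, c, e, f, j}  B4 = {a, c, h, j, k}  B5 = {a, c, d, f, j}  B6 = {a, c, g, h, j}  B7 = {a, b, c, h, j}  B8 = {a, c, f, i, j}
Tree: B1–B2, B2–B3, B1–B4, B2–B5, B2–B6, B4–B7, B5–B8
Each bag holds 5 vertices, so the decomposition has width 4, which upper-bounds the treewidth. On the other hand G contains the 5-clique {a, c, d, f, j}. A clique must lie in a single bag of any decomposition, so no decomposition can have width below 4. Combining the bounds, tw(G) = 4.

4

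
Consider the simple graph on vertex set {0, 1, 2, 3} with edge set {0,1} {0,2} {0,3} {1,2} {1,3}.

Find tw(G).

A width-2 tree decomposition is:
Bags: B1 = {0, 1, 3}  B2 = {0, 1, 2}
Tree: B1–B2
Every bag has size at most 3, so the width is 3 − 1 = 2 and tw(G) ≤ 2. On the other hand G contains the 3-clique {0, 1, 2}. A clique must lie in a single bag of any decomposition, so no decomposition can have width below 2. Combining the bounds, tw(G) = 2.

2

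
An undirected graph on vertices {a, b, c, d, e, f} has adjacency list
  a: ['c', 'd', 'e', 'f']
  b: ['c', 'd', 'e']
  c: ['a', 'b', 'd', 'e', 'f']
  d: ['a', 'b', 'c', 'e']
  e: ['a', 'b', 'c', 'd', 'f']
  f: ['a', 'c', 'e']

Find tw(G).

A width-3 tree decomposition is:
Bags: B1 = {a, c, d, e}  B2 = {b, c, d, e}  B3 = {a, c, e, f}
Tree: B1–B2, B1–B3
Every bag has size at most 4, so the width is 4 − 1 = 3 and tw(G) ≤ 3. For the lower bound, the 4 vertices {a, c, d, e} are pairwise adjacent, and any tree decomposition puts a clique entirely inside one bag — forcing width ≥ 3. Hence tw(G) = 3 exactly.

3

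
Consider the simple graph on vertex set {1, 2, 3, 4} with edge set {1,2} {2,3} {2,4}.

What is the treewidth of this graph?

1

A width-1 tree decomposition is:
Bags: B1 = {2, 3}  B2 = {2, 4}  B3 = {1, 2}
Tree: B1–B2, B1–B3
The largest bag has 2 vertices, giving width 1; this decomposition certifies tw(G) ≤ 1. Any graph with an edge has treewidth ≥ 1, and G has the edge 2–3. Therefore the treewidth is 1.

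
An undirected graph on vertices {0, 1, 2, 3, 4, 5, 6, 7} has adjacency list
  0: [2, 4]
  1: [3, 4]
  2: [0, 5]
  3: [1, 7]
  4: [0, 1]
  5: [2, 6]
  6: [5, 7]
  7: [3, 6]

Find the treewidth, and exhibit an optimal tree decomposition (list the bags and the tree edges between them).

Treewidth 2.
One optimal decomposition is:
Bags: B1 = {2, 5, 6}  B2 = {2, 6, 7}  B3 = {2, 3, 7}  B4 = {1, 2, 3}  B5 = {1, 2, 4}  B6 = {0, 2, 4}
Tree: B1–B2, B2–B3, B3–B4, B4–B5, B5–B6

Each bag holds 3 vertices, so the decomposition has width 2, which upper-bounds the treewidth. Since 2–5–6–7–3–1–4–0–2 is a cycle in G, G is not acyclic. Forests are exactly the graphs of treewidth ≤ 1, so tw(G) ≥ 2. Therefore the treewidth is 2.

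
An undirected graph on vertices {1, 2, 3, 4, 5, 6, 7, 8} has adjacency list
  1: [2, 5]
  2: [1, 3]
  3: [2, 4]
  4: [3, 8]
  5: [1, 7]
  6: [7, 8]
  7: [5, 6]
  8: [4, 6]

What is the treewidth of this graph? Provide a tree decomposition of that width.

Treewidth 2.
One such decomposition:
Bags: B1 = {1, 2, 3}  B2 = {1, 3, 4}  B3 = {1, 4, 8}  B4 = {1, 6, 8}  B5 = {1, 6, 7}  B6 = {1, 5, 7}
Tree: B1–B2, B2–B3, B3–B4, B4–B5, B5–B6

Every bag has size at most 3, so the width is 3 − 1 = 2 and tw(G) ≤ 2. The edges 1–2–3–4–8–6–7–5–1 form a cycle, so G is not a tree and its treewidth is at least 2. Combining the bounds, tw(G) = 2.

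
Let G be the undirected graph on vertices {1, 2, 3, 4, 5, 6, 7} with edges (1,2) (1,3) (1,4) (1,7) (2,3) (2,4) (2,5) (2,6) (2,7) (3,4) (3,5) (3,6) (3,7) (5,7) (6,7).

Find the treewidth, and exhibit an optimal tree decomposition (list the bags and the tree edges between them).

Treewidth 3.
One such decomposition:
Bags: B1 = {1, 2, 3, 7}  B2 = {2, 3, 6, 7}  B3 = {2, 3, 5, 7}  B4 = {1, 2, 3, 4}
Tree: B1–B2, B2–B3, B1–B4

Each bag holds 4 vertices, so the decomposition has width 3, which upper-bounds the treewidth. On the other hand G contains the 4-clique {1, 2, 3, 4}. A clique must lie in a single bag of any decomposition, so no decomposition can have width below 3. Hence tw(G) = 3 exactly.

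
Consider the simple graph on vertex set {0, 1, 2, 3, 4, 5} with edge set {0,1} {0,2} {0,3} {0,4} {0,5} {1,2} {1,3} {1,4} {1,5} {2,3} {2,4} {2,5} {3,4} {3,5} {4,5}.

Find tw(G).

A width-5 tree decomposition is:
Bags: B1 = {0, 1, 2, 3, 4, 5}
Tree: (single bag)
With just one bag of size 6, the width is 6 − 1 = 5, so tw(G) ≤ 5. On the other hand G contains the 6-clique {0, 1, 2, 3, 4, 5}. A clique must lie in a single bag of any decomposition, so no decomposition can have width below 5. Hence tw(G) = 5 exactly.

5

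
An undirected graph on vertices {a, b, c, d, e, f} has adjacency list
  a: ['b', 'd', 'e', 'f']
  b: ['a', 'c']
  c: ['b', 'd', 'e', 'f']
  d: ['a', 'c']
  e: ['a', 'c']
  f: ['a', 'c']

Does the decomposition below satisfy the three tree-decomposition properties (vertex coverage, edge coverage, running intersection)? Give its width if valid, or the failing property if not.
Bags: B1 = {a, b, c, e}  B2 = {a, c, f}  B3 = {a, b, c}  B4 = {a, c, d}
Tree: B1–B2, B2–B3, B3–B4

No — bags containing vertex b are not connected in the tree.

A tree decomposition must satisfy three properties: every vertex lies in some bag; for every edge, both endpoints lie together in some bag; and for every vertex, the bags containing it form a connected subtree. Here bags containing vertex b are not connected in the tree, so the decomposition is invalid.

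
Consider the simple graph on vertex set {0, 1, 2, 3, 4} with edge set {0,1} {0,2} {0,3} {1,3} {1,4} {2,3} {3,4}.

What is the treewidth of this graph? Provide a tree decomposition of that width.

Treewidth 2.
Bags: B1 = {0, 1, 3}  B2 = {1, 3, 4}  B3 = {0, 2, 3}
Tree: B1–B2, B1–B3

Every bag has size at most 3, so the width is 3 − 1 = 2 and tw(G) ≤ 2. Conversely, {0, 1, 3} is a clique of size 3, and the vertices of any clique must share a bag in every tree decomposition; so some bag has ≥ 3 vertices and tw(G) ≥ 2. Hence tw(G) = 2 exactly.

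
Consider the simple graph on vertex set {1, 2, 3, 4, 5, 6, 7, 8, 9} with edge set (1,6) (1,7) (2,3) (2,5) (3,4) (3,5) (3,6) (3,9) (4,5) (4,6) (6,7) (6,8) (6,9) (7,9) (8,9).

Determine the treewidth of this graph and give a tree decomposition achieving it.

Each bag holds 3 vertices, so the decomposition has width 2, which upper-bounds the treewidth. For the lower bound, the 3 vertices {2, 3, 5} are pairwise adjacent, and any tree decomposition puts a clique entirely inside one bag — forcing width ≥ 2. Combining the bounds, tw(G) = 2.

Treewidth 2.
One optimal decomposition is:
Bags: B1 = {6, 7, 9}  B2 = {3, 6, 9}  B3 = {3, 4, 6}  B4 = {3, 4, 5}  B5 = {2, 3, 5}  B6 = {1, 6, 7}  B7 = {6, 8, 9}
Tree: B1–B2, B2–B3, B3–B4, B4–B5, B1–B6, B2–B7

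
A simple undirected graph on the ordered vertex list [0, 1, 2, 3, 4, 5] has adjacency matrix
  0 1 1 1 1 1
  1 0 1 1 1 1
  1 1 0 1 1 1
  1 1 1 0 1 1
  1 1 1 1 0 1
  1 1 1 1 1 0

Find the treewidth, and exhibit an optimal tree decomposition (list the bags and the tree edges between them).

With just one bag of size 6, the width is 6 − 1 = 5, so tw(G) ≤ 5. On the other hand G contains the 6-clique {0, 1, 2, 3, 4, 5}. A clique must lie in a single bag of any decomposition, so no decomposition can have width below 5. Combining the bounds, tw(G) = 5.

Treewidth 5.
One optimal decomposition is:
Bags: B1 = {0, 1, 2, 3, 4, 5}
Tree: (single bag)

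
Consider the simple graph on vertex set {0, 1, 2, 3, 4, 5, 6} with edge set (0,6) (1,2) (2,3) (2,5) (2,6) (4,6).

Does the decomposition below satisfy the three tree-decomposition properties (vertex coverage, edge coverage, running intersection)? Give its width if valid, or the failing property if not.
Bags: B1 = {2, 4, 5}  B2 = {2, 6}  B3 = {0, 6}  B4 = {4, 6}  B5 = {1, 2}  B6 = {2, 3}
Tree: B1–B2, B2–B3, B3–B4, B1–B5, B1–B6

No — bags containing vertex 4 are not connected in the tree.

A tree decomposition must satisfy three properties: every vertex lies in some bag; for every edge, both endpoints lie together in some bag; and for every vertex, the bags containing it form a connected subtree. Here bags containing vertex 4 are not connected in the tree, so the decomposition is invalid.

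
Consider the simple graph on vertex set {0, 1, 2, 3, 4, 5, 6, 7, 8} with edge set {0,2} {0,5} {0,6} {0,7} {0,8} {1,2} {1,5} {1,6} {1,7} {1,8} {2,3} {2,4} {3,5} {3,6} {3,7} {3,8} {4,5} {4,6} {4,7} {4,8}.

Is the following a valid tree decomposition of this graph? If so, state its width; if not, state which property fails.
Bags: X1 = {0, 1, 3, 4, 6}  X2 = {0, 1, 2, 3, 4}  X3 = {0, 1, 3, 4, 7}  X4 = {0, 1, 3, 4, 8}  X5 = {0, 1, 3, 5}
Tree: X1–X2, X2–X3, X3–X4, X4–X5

No — edge (4,5) lies in no bag.

A tree decomposition must satisfy three properties: every vertex lies in some bag; for every edge, both endpoints lie together in some bag; and for every vertex, the bags containing it form a connected subtree. Here edge (4,5) lies in no bag, so the decomposition is invalid.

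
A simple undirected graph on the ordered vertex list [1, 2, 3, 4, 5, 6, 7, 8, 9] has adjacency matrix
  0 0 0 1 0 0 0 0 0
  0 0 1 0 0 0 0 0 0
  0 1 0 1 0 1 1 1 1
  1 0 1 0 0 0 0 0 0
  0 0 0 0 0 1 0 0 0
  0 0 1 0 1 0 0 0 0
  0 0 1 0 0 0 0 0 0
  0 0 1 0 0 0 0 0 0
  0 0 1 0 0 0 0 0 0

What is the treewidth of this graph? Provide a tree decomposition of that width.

Treewidth 1.
One such decomposition:
Bags: B1 = {3, 4}  B2 = {3, 9}  B3 = {3, 7}  B4 = {3, 8}  B5 = {1, 4}  B6 = {2, 3}  B7 = {3, 6}  B8 = {5, 6}
Tree: B1–B2, B2–B3, B2–B4, B1–B5, B2–B6, B3–B7, B7–B8

Every bag has size at most 2, so the width is 2 − 1 = 1 and tw(G) ≤ 1. G has an edge, so its treewidth is at least 1. The upper and lower bounds meet at 1, so that is the treewidth.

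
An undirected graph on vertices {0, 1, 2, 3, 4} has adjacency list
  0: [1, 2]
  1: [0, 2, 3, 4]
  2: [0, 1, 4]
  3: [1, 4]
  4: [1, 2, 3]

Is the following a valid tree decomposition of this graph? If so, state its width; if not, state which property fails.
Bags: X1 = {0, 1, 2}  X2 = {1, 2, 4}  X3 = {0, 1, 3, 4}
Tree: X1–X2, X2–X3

A tree decomposition must satisfy three properties: every vertex lies in some bag; for every edge, both endpoints lie together in some bag; and for every vertex, the bags containing it form a connected subtree. Here bags containing vertex 0 are not connected in the tree, so the decomposition is invalid.

No — bags containing vertex 0 are not connected in the tree.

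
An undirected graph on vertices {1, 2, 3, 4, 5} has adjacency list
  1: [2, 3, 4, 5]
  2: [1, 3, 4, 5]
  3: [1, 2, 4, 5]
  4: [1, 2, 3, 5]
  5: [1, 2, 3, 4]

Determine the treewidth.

4

A width-4 tree decomposition is:
Bags: B1 = {1, 2, 3, 4, 5}
Tree: (single bag)
With just one bag of size 5, the width is 5 − 1 = 4, so tw(G) ≤ 4. For the lower bound, the 5 vertices {1, 2, 3, 4, 5} are pairwise adjacent, and any tree decomposition puts a clique entirely inside one bag — forcing width ≥ 4. The upper and lower bounds meet at 4, so that is the treewidth.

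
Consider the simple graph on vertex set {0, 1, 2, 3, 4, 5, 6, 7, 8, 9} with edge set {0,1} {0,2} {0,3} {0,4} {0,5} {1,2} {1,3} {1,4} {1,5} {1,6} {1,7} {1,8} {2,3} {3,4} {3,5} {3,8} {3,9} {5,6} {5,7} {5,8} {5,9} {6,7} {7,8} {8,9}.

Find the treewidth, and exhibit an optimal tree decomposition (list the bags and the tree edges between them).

Treewidth 3.
One optimal decomposition is:
Bags: B1 = {1, 5, 7, 8}  B2 = {1, 3, 5, 8}  B3 = {3, 5, 8, 9}  B4 = {0, 1, 3, 5}  B5 = {1, 5, 6, 7}  B6 = {0, 1, 3, 4}  B7 = {0, 1, 2, 3}
Tree: B1–B2, B2–B3, B2–B4, B1–B5, B4–B6, B6–B7

Each bag holds 4 vertices, so the decomposition has width 3, which upper-bounds the treewidth. On the other hand G contains the 4-clique {0, 1, 2, 3}. A clique must lie in a single bag of any decomposition, so no decomposition can have width below 3. Hence tw(G) = 3 exactly.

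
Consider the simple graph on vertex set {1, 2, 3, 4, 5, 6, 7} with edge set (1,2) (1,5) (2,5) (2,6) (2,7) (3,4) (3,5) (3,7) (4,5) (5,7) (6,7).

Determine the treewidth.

2

A width-2 tree decomposition is:
Bags: B1 = {2, 5, 7}  B2 = {2, 6, 7}  B3 = {3, 5, 7}  B4 = {3, 4, 5}  B5 = {1, 2, 5}
Tree: B1–B2, B1–B3, B3–B4, B1–B5
Every bag has size at most 3, so the width is 3 − 1 = 2 and tw(G) ≤ 2. Conversely, {1, 2, 5} is a clique of size 3, and the vertices of any clique must share a bag in every tree decomposition; so some bag has ≥ 3 vertices and tw(G) ≥ 2. Therefore the treewidth is 2.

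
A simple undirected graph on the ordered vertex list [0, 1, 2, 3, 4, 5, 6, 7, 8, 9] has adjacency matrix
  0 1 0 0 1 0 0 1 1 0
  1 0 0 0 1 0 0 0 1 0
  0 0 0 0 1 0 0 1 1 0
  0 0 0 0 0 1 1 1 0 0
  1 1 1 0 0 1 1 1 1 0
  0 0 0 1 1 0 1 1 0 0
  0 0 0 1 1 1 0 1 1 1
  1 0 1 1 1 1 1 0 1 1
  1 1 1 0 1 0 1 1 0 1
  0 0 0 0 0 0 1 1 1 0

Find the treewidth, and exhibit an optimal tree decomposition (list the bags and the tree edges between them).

The largest bag has 4 vertices, giving width 3; this decomposition certifies tw(G) ≤ 3. Conversely, {0, 1, 4, 8} is a clique of size 4, and the vertices of any clique must share a bag in every tree decomposition; so some bag has ≥ 4 vertices and tw(G) ≥ 3. Combining the bounds, tw(G) = 3.

Treewidth 3.
Bags: B1 = {0, 4, 7, 8}  B2 = {4, 6, 7, 8}  B3 = {2, 4, 7, 8}  B4 = {6, 7, 8, 9}  B5 = {0, 1, 4, 8}  B6 = {4, 5, 6, 7}  B7 = {3, 5, 6, 7}
Tree: B1–B2, B1–B3, B2–B4, B1–B5, B2–B6, B6–B7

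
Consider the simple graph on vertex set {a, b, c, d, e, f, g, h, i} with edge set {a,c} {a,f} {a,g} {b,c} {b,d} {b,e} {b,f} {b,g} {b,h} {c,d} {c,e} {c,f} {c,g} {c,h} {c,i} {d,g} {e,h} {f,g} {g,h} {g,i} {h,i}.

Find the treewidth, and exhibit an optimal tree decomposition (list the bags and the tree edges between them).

Each bag holds 4 vertices, so the decomposition has width 3, which upper-bounds the treewidth. For the lower bound, the 4 vertices {a, c, f, g} are pairwise adjacent, and any tree decomposition puts a clique entirely inside one bag — forcing width ≥ 3. Combining the bounds, tw(G) = 3.

Treewidth 3.
Bags: B1 = {b, c, f, g}  B2 = {b, c, d, g}  B3 = {a, c, f, g}  B4 = {b, c, g, h}  B5 = {c, g, h, i}  B6 = {b, c, e, h}
Tree: B1–B2, B1–B3, B2–B4, B4–B5, B4–B6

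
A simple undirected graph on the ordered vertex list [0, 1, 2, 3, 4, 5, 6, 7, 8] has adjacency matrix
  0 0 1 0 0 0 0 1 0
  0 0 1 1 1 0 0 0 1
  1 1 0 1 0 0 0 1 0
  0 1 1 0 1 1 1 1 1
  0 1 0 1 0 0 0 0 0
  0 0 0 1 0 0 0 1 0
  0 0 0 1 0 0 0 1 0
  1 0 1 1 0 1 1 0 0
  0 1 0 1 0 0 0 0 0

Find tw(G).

A width-2 tree decomposition is:
Bags: B1 = {2, 3, 7}  B2 = {3, 5, 7}  B3 = {1, 2, 3}  B4 = {0, 2, 7}  B5 = {1, 3, 4}  B6 = {3, 6, 7}  B7 = {1, 3, 8}
Tree: B1–B2, B1–B3, B1–B4, B3–B5, B2–B6, B5–B7
Every bag has size at most 3, so the width is 3 − 1 = 2 and tw(G) ≤ 2. Conversely, {0, 2, 7} is a clique of size 3, and the vertices of any clique must share a bag in every tree decomposition; so some bag has ≥ 3 vertices and tw(G) ≥ 2. Hence tw(G) = 2 exactly.

2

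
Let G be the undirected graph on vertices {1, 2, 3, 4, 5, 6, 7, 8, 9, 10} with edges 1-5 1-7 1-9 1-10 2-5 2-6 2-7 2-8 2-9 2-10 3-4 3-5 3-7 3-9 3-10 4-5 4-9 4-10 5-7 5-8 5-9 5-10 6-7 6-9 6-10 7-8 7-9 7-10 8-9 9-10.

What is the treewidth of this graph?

A width-4 tree decomposition is:
Bags: B1 = {2, 5, 7, 8, 9}  B2 = {2, 5, 7, 9, 10}  B3 = {3, 5, 7, 9, 10}  B4 = {2, 6, 7, 9, 10}  B5 = {3, 4, 5, 9, 10}  B6 = {1, 5, 7, 9, 10}
Tree: B1–B2, B2–B3, B2–B4, B3–B5, B2–B6
Each bag holds 5 vertices, so the decomposition has width 4, which upper-bounds the treewidth. For the lower bound, the 5 vertices {3, 4, 5, 9, 10} are pairwise adjacent, and any tree decomposition puts a clique entirely inside one bag — forcing width ≥ 4. Combining the bounds, tw(G) = 4.

4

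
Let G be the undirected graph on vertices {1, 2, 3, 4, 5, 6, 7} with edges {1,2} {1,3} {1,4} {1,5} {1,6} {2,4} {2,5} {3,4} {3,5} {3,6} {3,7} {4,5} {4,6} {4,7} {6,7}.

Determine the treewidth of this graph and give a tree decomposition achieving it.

The largest bag has 4 vertices, giving width 3; this decomposition certifies tw(G) ≤ 3. On the other hand G contains the 4-clique {1, 2, 4, 5}. A clique must lie in a single bag of any decomposition, so no decomposition can have width below 3. Hence tw(G) = 3 exactly.

Treewidth 3.
One such decomposition:
Bags: B1 = {1, 3, 4, 5}  B2 = {1, 3, 4, 6}  B3 = {1, 2, 4, 5}  B4 = {3, 4, 6, 7}
Tree: B1–B2, B1–B3, B2–B4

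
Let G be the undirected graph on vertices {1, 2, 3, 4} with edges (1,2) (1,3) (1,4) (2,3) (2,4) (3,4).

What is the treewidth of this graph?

A width-3 tree decomposition is:
Bags: B1 = {1, 2, 3, 4}
Tree: (single bag)
With just one bag of size 4, the width is 4 − 1 = 3, so tw(G) ≤ 3. On the other hand G contains the 4-clique {1, 2, 3, 4}. A clique must lie in a single bag of any decomposition, so no decomposition can have width below 3. Combining the bounds, tw(G) = 3.

3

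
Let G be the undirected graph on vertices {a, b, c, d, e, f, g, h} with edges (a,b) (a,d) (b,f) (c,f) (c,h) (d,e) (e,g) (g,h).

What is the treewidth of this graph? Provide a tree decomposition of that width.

Treewidth 2.
One optimal decomposition is:
Bags: B1 = {e, g, h}  B2 = {d, e, h}  B3 = {a, d, h}  B4 = {a, b, h}  B5 = {b, f, h}  B6 = {c, f, h}
Tree: B1–B2, B2–B3, B3–B4, B4–B5, B5–B6

The largest bag has 3 vertices, giving width 2; this decomposition certifies tw(G) ≤ 2. For the lower bound, G contains the cycle h–g–e–d–a–b–f–c–h, so G is not a forest; only forests have treewidth ≤ 1, hence tw(G) ≥ 2. The upper and lower bounds meet at 2, so that is the treewidth.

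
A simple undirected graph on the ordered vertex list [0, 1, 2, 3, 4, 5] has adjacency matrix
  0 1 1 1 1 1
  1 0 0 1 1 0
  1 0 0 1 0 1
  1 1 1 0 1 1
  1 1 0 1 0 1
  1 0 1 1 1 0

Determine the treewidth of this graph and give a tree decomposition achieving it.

The largest bag has 4 vertices, giving width 3; this decomposition certifies tw(G) ≤ 3. Conversely, {0, 2, 3, 5} is a clique of size 4, and the vertices of any clique must share a bag in every tree decomposition; so some bag has ≥ 4 vertices and tw(G) ≥ 3. Combining the bounds, tw(G) = 3.

Treewidth 3.
One such decomposition:
Bags: B1 = {0, 1, 3, 4}  B2 = {0, 3, 4, 5}  B3 = {0, 2, 3, 5}
Tree: B1–B2, B2–B3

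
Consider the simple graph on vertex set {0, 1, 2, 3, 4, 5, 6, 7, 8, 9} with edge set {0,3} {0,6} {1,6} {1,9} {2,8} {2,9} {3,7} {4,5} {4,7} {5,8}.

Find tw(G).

A width-2 tree decomposition is:
Bags: B1 = {2, 8, 9}  B2 = {1, 8, 9}  B3 = {1, 6, 8}  B4 = {0, 6, 8}  B5 = {0, 3, 8}  B6 = {3, 7, 8}  B7 = {4, 7, 8}  B8 = {4, 5, 8}
Tree: B1–B2, B2–B3, B3–B4, B4–B5, B5–B6, B6–B7, B7–B8
Every bag has size at most 3, so the width is 3 − 1 = 2 and tw(G) ≤ 2. The edges 8–2–9–1–6–0–3–7–4–5–8 form a cycle, so G is not a tree and its treewidth is at least 2. The upper and lower bounds meet at 2, so that is the treewidth.

2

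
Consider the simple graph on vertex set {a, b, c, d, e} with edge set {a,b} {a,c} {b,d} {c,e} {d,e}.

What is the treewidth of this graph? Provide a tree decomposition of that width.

Each bag holds 3 vertices, so the decomposition has width 2, which upper-bounds the treewidth. For the lower bound, G contains the cycle a–b–d–e–c–a, so G is not a forest; only forests have treewidth ≤ 1, hence tw(G) ≥ 2. Hence tw(G) = 2 exactly.

Treewidth 2.
One such decomposition:
Bags: B1 = {a, b, d}  B2 = {a, d, e}  B3 = {a, c, e}
Tree: B1–B2, B2–B3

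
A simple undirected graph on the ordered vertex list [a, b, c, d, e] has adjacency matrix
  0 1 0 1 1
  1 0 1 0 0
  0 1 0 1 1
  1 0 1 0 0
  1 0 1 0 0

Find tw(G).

A width-2 tree decomposition is:
Bags: B1 = {a, c, d}  B2 = {a, c, e}  B3 = {a, b, c}
Tree: B1–B2, B2–B3
Every bag has size at most 3, so the width is 3 − 1 = 2 and tw(G) ≤ 2. The edges d–c–e–a–d form a cycle, so G is not a tree and its treewidth is at least 2. Therefore the treewidth is 2.

2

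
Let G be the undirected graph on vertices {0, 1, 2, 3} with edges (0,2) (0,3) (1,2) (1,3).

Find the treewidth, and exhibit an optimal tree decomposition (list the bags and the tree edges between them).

Every bag has size at most 3, so the width is 3 − 1 = 2 and tw(G) ≤ 2. Since 3–1–2–0–3 is a cycle in G, G is not acyclic. Forests are exactly the graphs of treewidth ≤ 1, so tw(G) ≥ 2. Therefore the treewidth is 2.

Treewidth 2.
Bags: B1 = {1, 2, 3}  B2 = {0, 2, 3}
Tree: B1–B2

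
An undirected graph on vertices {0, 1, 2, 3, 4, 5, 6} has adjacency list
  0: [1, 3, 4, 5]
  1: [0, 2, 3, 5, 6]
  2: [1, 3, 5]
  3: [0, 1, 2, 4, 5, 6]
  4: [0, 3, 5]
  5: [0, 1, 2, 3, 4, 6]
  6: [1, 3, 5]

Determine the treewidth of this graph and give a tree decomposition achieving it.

Treewidth 3.
One optimal decomposition is:
Bags: B1 = {1, 2, 3, 5}  B2 = {0, 1, 3, 5}  B3 = {0, 3, 4, 5}  B4 = {1, 3, 5, 6}
Tree: B1–B2, B2–B3, B2–B4

Each bag holds 4 vertices, so the decomposition has width 3, which upper-bounds the treewidth. On the other hand G contains the 4-clique {0, 1, 3, 5}. A clique must lie in a single bag of any decomposition, so no decomposition can have width below 3. Therefore the treewidth is 3.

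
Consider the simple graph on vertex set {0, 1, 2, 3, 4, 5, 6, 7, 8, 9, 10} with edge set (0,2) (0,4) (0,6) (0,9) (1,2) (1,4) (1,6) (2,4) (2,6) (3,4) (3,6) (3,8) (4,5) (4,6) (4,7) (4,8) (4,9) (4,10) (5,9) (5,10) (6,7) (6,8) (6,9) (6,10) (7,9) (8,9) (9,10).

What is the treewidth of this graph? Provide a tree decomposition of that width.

The largest bag has 4 vertices, giving width 3; this decomposition certifies tw(G) ≤ 3. For the lower bound, the 4 vertices {4, 5, 9, 10} are pairwise adjacent, and any tree decomposition puts a clique entirely inside one bag — forcing width ≥ 3. Combining the bounds, tw(G) = 3.

Treewidth 3.
Bags: B1 = {0, 4, 6, 9}  B2 = {0, 2, 4, 6}  B3 = {4, 6, 7, 9}  B4 = {4, 6, 9, 10}  B5 = {4, 5, 9, 10}  B6 = {4, 6, 8, 9}  B7 = {3, 4, 6, 8}  B8 = {1, 2, 4, 6}
Tree: B1–B2, B1–B3, B3–B4, B4–B5, B4–B6, B6–B7, B2–B8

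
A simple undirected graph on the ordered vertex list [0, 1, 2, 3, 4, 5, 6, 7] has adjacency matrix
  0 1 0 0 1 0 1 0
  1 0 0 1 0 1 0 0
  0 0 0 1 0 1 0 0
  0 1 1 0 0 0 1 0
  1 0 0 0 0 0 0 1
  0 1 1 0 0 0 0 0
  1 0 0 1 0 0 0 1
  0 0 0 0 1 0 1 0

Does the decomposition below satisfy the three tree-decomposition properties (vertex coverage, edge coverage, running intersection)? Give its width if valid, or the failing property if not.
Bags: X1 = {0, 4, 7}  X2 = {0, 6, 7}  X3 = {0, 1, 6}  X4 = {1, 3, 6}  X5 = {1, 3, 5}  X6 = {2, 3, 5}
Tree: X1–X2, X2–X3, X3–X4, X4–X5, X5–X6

Yes; width 2.

Vertex coverage: the bags together contain {0, 1, 2, 3, 4, 5, 6, 7}, the full vertex set. Edge coverage: each edge of G has both endpoints in at least one bag. Running intersection: for every vertex, the bags containing it form a connected subtree. All three properties hold, so this is a valid tree decomposition of width max|bag| − 1 = 2, and hence tw(G) ≤ 2.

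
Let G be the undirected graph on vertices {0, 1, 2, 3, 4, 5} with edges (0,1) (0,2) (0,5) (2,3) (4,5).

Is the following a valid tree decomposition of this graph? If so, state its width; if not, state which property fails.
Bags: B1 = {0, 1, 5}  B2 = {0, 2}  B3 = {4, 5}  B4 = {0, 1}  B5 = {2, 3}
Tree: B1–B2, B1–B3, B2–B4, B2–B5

No — bags containing vertex 1 are not connected in the tree.

A tree decomposition must satisfy three properties: every vertex lies in some bag; for every edge, both endpoints lie together in some bag; and for every vertex, the bags containing it form a connected subtree. Here bags containing vertex 1 are not connected in the tree, so the decomposition is invalid.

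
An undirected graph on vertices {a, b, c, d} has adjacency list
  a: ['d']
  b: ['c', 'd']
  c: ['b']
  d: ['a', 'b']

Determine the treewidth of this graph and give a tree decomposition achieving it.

Every bag has size at most 2, so the width is 2 − 1 = 1 and tw(G) ≤ 1. G has an edge, so its treewidth is at least 1. The upper and lower bounds meet at 1, so that is the treewidth.

Treewidth 1.
One optimal decomposition is:
Bags: B1 = {b, c}  B2 = {b, d}  B3 = {a, d}
Tree: B1–B2, B2–B3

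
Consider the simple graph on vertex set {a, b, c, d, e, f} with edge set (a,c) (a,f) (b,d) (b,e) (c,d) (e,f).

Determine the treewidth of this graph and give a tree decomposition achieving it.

Each bag holds 3 vertices, so the decomposition has width 2, which upper-bounds the treewidth. Since f–a–c–d–b–e–f is a cycle in G, G is not acyclic. Forests are exactly the graphs of treewidth ≤ 1, so tw(G) ≥ 2. Therefore the treewidth is 2.

Treewidth 2.
Bags: B1 = {a, c, f}  B2 = {c, d, f}  B3 = {b, d, f}  B4 = {b, e, f}
Tree: B1–B2, B2–B3, B3–B4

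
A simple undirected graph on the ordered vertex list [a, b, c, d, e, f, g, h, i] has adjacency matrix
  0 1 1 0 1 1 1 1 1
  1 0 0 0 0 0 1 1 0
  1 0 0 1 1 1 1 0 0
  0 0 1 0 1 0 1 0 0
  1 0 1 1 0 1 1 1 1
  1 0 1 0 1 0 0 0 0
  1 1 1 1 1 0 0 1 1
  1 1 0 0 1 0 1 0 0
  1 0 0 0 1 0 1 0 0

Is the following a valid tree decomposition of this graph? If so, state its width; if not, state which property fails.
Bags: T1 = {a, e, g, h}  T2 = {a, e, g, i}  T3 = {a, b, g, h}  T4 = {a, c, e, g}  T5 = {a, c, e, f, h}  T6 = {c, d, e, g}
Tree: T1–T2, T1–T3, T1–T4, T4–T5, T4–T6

No — bags containing vertex h are not connected in the tree.

A tree decomposition must satisfy three properties: every vertex lies in some bag; for every edge, both endpoints lie together in some bag; and for every vertex, the bags containing it form a connected subtree. Here bags containing vertex h are not connected in the tree, so the decomposition is invalid.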